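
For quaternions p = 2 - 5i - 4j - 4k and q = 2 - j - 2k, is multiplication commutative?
No: pq = -8 - 6i - 20j - 7k ≠ -8 - 14i - 17k = qp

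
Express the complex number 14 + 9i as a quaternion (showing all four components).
14 + 9i + 0j + 0k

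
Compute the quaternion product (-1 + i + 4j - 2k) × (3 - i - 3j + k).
12 + 2i + 16j - 6k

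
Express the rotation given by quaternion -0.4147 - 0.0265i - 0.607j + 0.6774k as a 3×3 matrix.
[[-0.6546, 0.594, 0.4675], [-0.5297, 0.0809, -0.8443], [-0.5393, -0.8004, 0.2617]]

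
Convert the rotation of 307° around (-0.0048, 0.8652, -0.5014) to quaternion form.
-0.8949 - 0.0021i + 0.3861j - 0.2237k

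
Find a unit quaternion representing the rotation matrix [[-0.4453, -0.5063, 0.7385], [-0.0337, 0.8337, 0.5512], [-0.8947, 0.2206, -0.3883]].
0.5 - 0.1653i + 0.8166j + 0.2363k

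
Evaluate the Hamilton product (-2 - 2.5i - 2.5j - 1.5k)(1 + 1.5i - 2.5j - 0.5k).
-5.25 - 8i - j + 9.5k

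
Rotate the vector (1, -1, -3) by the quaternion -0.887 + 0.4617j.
(3.031, -1, -0.902)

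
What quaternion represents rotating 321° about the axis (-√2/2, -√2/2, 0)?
-0.9426 - 0.236i - 0.236j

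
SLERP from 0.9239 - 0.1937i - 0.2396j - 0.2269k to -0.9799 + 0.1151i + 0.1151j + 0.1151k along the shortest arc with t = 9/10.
0.9759 - 0.1232i - 0.1278j - 0.1265k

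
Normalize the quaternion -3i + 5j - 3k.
-0.4575i + 0.7625j - 0.4575k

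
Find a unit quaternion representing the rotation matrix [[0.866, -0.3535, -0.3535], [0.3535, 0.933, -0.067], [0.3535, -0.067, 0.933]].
0.9659 - 0.183j + 0.183k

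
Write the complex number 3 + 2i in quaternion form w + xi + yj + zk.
3 + 2i + 0j + 0k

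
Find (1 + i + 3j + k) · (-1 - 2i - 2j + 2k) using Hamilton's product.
5 + 5i - 9j + 5k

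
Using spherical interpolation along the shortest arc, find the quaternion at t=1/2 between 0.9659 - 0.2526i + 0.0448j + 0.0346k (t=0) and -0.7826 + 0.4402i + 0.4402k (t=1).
0.9085 - 0.36i + 0.0233j - 0.2108k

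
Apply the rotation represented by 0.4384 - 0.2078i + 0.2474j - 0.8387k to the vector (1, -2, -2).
(-2.925, 0.614, -0.256)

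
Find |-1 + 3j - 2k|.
√14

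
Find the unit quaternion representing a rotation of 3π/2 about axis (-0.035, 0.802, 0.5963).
-0.7071 - 0.0247i + 0.5671j + 0.4216k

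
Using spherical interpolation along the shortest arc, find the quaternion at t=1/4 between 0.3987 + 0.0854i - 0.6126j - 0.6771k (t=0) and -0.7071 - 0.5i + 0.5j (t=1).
0.5182 + 0.2099i - 0.6298j - 0.5392k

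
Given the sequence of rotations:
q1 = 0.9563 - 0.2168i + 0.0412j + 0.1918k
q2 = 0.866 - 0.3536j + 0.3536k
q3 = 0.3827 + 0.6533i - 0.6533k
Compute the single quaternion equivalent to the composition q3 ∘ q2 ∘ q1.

q2 · q1 = 0.7749 - 0.2701i - 0.3791j + 0.4276k
q3 · q2 · q1 = 0.7524 + 0.1552i - 0.248j - 0.5903k
0.7524 + 0.1552i - 0.248j - 0.5903k


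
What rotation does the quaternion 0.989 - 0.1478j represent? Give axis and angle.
axis = (0, -1, 0), θ = 17°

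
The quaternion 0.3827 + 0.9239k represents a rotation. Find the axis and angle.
axis = (0, 0, 1), θ = 3π/4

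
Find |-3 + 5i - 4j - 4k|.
√66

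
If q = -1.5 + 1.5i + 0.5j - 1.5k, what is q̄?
-1.5 - 1.5i - 0.5j + 1.5k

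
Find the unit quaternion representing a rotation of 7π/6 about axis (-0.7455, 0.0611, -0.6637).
-0.2588 - 0.7201i + 0.059j - 0.6411k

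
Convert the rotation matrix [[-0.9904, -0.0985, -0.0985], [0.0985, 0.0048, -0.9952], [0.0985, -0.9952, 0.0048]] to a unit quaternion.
0.0698 - 0.7054j + 0.7054k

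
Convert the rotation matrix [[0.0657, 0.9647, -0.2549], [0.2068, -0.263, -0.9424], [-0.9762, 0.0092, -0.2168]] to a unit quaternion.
0.3827 + 0.6216i + 0.4712j - 0.4951k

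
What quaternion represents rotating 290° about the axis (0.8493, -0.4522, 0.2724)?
-0.8192 + 0.4871i - 0.2594j + 0.1562k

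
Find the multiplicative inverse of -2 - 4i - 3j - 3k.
-0.0526 + 0.1053i + 0.0789j + 0.0789k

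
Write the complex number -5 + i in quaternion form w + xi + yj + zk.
-5 + i + 0j + 0k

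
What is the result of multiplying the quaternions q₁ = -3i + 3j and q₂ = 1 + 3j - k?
-9 - 6i - 9k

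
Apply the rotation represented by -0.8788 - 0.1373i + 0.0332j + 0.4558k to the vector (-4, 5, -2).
(1.998, 6.397, -0.295)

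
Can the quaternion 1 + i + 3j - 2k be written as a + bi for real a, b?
No. The quaternion 1 + i + 3j - 2k has j-coefficient y = 3 and k-coefficient z = -2, not both zero, so it does not lie in the complex subalgebra spanned by 1 and i.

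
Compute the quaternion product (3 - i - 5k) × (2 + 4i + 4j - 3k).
-5 + 30i - 11j - 23k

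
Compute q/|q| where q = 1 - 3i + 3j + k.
0.2236 - 0.6708i + 0.6708j + 0.2236k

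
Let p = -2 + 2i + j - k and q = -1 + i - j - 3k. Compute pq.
-2 - 8i + 6j + 4k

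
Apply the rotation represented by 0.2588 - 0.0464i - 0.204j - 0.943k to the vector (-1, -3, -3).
(-0.605, 1.591, -4.013)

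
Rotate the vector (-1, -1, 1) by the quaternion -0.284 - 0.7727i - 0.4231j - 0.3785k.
(0.031, -0.507, -1.656)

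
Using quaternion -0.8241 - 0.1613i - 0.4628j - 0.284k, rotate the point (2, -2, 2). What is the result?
(3.167, -0.344, -1.361)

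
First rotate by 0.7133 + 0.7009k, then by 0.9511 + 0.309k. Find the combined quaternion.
0.4618 + 0.887k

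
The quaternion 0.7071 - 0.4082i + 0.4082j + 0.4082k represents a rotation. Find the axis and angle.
axis = (-√3/3, √3/3, √3/3), θ = π/2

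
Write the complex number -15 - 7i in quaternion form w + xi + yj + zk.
-15 - 7i + 0j + 0k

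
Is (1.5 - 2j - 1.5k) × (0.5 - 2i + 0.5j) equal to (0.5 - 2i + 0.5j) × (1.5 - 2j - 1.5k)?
No: pq = 1.75 - 2.25i + 2.75j - 4.75k ≠ 1.75 - 3.75i - 3.25j + 3.25k = qp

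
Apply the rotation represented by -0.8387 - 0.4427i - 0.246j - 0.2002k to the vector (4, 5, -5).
(-0.344, 8.074, 0.829)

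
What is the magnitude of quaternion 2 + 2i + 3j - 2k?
√21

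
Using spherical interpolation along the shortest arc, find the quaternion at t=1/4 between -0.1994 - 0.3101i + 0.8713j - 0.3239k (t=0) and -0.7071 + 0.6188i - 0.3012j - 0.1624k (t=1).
0.0635 - 0.4725i + 0.8498j - 0.2247k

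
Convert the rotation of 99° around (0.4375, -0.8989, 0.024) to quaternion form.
0.6494 + 0.3327i - 0.6835j + 0.0182k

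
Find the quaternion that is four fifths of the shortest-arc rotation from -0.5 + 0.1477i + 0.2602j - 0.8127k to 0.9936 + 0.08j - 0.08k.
-0.9904 + 0.0368i - 0.0048j - 0.1331k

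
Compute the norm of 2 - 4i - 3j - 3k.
√38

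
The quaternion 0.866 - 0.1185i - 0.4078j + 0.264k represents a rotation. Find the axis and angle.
axis = (-0.237, -0.8155, 0.528), θ = π/3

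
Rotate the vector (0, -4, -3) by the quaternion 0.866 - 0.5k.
(-3.464, -2, -3)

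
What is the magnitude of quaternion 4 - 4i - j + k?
√34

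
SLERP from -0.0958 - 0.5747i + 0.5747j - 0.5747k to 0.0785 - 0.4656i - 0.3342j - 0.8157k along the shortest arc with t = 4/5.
0.0443 - 0.533i - 0.1492j - 0.8317k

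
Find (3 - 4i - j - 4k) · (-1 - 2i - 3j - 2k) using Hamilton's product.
-22 - 12i - 8j + 8k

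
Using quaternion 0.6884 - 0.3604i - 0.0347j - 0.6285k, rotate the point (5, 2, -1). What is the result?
(2.413, -4.841, 0.861)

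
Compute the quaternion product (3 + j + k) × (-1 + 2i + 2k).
-5 + 8i + j + 3k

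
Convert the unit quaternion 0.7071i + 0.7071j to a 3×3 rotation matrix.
[[0, 1, 0], [1, 0, 0], [0, 0, -1]]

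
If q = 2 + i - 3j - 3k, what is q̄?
2 - i + 3j + 3k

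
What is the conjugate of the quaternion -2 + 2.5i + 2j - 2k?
-2 - 2.5i - 2j + 2k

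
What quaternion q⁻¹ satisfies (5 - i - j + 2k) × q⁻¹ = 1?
0.1613 + 0.0323i + 0.0323j - 0.0645k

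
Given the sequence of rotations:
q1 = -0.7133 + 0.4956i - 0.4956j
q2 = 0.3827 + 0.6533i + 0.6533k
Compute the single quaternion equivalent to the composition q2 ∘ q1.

q2 · q1 = -0.5968 + 0.0474i + 0.1341j - 0.7898k
-0.5968 + 0.0474i + 0.1341j - 0.7898k


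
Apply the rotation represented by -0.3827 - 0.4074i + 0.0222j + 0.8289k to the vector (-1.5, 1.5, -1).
(2.18, 0.195, 0.843)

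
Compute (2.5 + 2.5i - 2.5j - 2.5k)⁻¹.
0.1 - 0.1i + 0.1j + 0.1k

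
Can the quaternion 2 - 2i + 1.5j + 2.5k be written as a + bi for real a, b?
No. The quaternion 2 - 2i + 1.5j + 2.5k has j-coefficient y = 1.5 and k-coefficient z = 2.5, not both zero, so it does not lie in the complex subalgebra spanned by 1 and i.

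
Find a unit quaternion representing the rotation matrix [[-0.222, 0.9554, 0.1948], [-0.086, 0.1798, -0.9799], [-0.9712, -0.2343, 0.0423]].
0.5 + 0.3728i + 0.583j - 0.5207k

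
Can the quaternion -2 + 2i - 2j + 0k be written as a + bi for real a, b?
No. The quaternion -2 + 2i - 2j has j-coefficient y = -2 and k-coefficient z = 0, not both zero, so it does not lie in the complex subalgebra spanned by 1 and i.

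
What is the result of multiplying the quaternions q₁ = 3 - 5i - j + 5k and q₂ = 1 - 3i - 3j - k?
-10 + 2i - 30j + 14k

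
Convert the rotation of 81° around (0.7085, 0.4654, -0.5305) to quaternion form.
0.7604 + 0.4601i + 0.3023j - 0.3445k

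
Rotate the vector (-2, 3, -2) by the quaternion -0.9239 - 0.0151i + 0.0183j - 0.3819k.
(-3.489, 0.797, -2.047)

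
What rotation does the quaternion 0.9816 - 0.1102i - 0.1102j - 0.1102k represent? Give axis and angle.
axis = (-√3/3, -√3/3, -√3/3), θ = 22°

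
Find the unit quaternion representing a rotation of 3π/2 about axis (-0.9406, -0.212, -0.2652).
-0.7071 - 0.6651i - 0.1499j - 0.1875k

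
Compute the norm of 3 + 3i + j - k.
√20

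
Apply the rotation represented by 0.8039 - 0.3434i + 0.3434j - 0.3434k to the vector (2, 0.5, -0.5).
(0.821, -1.47, -1.291)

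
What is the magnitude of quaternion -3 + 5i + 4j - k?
√51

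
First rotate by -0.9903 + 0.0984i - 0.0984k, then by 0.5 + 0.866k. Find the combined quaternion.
-0.4099 + 0.0492i + 0.0852j - 0.9068k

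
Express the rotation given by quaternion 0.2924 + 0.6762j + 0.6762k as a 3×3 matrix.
[[-0.829, -0.3954, 0.3954], [0.3954, 0.0855, 0.9145], [-0.3954, 0.9145, 0.0855]]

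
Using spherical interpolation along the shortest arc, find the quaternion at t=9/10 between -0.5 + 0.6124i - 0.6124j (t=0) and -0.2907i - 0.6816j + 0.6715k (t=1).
-0.0682 - 0.1951i - 0.7369j + 0.6436k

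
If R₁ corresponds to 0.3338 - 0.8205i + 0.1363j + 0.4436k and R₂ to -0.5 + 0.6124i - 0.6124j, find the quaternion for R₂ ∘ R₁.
0.419 + 0.343i - 0.5442j - 0.6408k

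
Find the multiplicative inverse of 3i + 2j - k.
-0.2143i - 0.1429j + 0.0714k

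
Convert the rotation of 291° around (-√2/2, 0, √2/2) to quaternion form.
-0.8241 - 0.4005i + 0.4005k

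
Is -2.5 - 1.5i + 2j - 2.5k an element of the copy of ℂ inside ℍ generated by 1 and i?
No. The quaternion -2.5 - 1.5i + 2j - 2.5k has j-coefficient y = 2 and k-coefficient z = -2.5, not both zero, so it does not lie in the complex subalgebra spanned by 1 and i.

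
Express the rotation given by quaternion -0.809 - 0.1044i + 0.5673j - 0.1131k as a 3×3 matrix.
[[0.3308, -0.3014, -0.8943], [0.0645, 0.9526, -0.2972], [0.9415, 0.0406, 0.3345]]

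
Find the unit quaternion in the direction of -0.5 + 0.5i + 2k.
-0.2357 + 0.2357i + 0.9428k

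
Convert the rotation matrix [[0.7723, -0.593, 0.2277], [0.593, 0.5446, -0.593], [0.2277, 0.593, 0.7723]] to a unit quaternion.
0.8788 + 0.3374i + 0.3374k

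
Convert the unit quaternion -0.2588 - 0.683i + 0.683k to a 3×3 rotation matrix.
[[0.067, 0.3535, -0.933], [-0.3535, -0.866, -0.3535], [-0.933, 0.3535, 0.067]]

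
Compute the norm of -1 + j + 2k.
√6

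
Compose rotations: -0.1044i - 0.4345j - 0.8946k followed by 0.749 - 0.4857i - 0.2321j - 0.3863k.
-0.4971 - 0.0384i - 0.7196j - 0.4832k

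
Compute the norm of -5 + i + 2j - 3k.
√39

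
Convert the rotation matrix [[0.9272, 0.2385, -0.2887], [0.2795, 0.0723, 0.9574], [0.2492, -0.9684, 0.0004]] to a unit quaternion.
0.7071 - 0.6809i - 0.1902j + 0.0145k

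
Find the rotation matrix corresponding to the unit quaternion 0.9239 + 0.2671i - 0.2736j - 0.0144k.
[[0.8499, -0.1195, -0.5133], [-0.1728, 0.8569, -0.4857], [0.4979, 0.5014, 0.7076]]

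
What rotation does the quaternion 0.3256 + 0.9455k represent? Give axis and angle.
axis = (0, 0, 1), θ = 142°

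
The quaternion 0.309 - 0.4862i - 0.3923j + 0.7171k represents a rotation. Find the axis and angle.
axis = (-0.5112, -0.4125, 0.754), θ = 144°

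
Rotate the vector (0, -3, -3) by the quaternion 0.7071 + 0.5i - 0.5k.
(-0.621, 2.121, -3.621)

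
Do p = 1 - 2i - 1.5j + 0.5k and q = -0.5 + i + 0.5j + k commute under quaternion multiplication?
No: pq = 1.75 + 0.25i + 3.75j + 1.25k ≠ 1.75 + 3.75i - 1.25j + 0.25k = qp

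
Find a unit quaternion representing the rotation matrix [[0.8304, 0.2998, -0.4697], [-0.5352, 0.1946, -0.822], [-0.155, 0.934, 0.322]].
0.766 + 0.5731i - 0.1027j - 0.2725k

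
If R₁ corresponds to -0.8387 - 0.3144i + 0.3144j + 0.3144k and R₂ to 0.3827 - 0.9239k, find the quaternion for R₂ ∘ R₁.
-0.0305 + 0.1702i + 0.4108j + 0.8952k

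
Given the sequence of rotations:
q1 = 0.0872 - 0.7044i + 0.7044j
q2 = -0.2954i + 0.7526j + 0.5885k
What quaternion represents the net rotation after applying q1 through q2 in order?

q2 · q1 = -0.7382 - 0.4403i - 0.3489j + 0.3734k
-0.7382 - 0.4403i - 0.3489j + 0.3734k


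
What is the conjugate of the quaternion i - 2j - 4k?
-i + 2j + 4k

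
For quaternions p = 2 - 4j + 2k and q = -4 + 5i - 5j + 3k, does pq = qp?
No: pq = -34 + 8i + 16j + 18k ≠ -34 + 12i - 4j - 22k = qp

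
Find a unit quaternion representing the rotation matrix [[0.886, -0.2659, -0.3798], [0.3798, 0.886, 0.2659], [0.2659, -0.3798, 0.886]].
0.9563 - 0.1688i - 0.1688j + 0.1688k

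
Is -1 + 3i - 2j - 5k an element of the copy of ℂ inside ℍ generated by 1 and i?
No. The quaternion -1 + 3i - 2j - 5k has j-coefficient y = -2 and k-coefficient z = -5, not both zero, so it does not lie in the complex subalgebra spanned by 1 and i.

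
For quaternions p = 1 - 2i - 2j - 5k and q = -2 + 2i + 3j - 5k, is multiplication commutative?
No: pq = -17 + 31i - 13j + 3k ≠ -17 - 19i + 27j + 7k = qp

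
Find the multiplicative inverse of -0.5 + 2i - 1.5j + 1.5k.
-0.0571 - 0.2286i + 0.1714j - 0.1714k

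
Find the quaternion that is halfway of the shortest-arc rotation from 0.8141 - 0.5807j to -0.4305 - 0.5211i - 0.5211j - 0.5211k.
0.8597 + 0.36i - 0.0412j + 0.36k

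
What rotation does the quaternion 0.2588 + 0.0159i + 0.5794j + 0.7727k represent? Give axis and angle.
axis = (0.0165, 0.5998, 0.8), θ = 5π/6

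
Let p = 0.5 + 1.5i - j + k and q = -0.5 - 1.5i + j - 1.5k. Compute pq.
4.5 - i + 1.75j - 1.25k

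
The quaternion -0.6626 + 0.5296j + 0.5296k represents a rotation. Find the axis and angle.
axis = (0, √2/2, √2/2), θ = 263°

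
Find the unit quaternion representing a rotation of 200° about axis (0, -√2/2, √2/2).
-0.1736 - 0.6964j + 0.6964k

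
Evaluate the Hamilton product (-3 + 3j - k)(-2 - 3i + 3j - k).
-4 + 9i - 12j + 14k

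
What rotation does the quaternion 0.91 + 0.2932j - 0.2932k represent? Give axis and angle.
axis = (0, √2/2, -√2/2), θ = 49°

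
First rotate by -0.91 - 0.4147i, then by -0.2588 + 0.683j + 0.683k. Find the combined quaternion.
0.2355 + 0.1073i - 0.9048j - 0.3383k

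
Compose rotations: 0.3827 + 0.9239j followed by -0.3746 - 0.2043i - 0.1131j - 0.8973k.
-0.0389 + 0.7508i - 0.3894j - 0.5321k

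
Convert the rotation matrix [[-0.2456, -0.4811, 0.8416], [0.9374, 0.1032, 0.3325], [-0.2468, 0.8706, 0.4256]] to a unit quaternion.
0.5664 + 0.2375i + 0.4804j + 0.6261k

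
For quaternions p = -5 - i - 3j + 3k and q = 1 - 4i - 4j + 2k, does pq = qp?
No: pq = -27 + 25i + 7j - 15k ≠ -27 + 13i + 27j + k = qp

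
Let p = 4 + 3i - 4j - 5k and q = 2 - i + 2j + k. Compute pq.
24 + 8i + 2j - 4k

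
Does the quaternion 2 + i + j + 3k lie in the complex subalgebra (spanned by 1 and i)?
No. The quaternion 2 + i + j + 3k has j-coefficient y = 1 and k-coefficient z = 3, not both zero, so it does not lie in the complex subalgebra spanned by 1 and i.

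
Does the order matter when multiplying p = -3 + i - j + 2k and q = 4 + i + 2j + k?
Yes: pq = -13 - 4i - 9j + 8k ≠ -13 + 6i - 11j + 2k = qp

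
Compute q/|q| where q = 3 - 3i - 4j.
0.5145 - 0.5145i - 0.686j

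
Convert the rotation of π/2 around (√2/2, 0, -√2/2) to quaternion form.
0.7071 + 0.5i - 0.5k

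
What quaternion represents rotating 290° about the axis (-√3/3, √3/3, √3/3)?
-0.8192 - 0.3312i + 0.3312j + 0.3312k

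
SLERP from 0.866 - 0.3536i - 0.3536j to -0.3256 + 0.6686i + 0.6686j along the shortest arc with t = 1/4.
0.7632 - 0.4569i - 0.4569j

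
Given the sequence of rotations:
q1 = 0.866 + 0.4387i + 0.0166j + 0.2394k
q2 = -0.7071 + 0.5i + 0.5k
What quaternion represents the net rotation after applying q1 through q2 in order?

q2 · q1 = -0.9514 + 0.1145i + 0.0879j + 0.272k
-0.9514 + 0.1145i + 0.0879j + 0.272k


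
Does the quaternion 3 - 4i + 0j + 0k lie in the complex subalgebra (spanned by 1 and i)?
Yes. The quaternion 3 - 4i has j- and k-coefficients y = z = 0, so it lies in the complex subalgebra spanned by 1 and i.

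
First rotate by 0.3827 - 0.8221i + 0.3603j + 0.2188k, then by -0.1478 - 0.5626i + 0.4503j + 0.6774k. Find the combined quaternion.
-0.8295 - 0.2393i - 0.3147j + 0.3944k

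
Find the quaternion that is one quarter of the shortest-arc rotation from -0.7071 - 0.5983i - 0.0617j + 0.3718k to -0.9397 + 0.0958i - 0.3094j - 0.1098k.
-0.8393 - 0.4528i - 0.1389j + 0.2669k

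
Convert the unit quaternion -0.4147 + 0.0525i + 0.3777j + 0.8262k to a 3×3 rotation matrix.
[[-0.6505, 0.7249, -0.2265], [-0.6456, -0.3707, 0.6677], [0.4, 0.5806, 0.7092]]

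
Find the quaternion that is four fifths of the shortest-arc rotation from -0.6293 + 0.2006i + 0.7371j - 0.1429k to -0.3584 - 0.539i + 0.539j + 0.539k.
-0.466 - 0.418i + 0.6492j + 0.4322k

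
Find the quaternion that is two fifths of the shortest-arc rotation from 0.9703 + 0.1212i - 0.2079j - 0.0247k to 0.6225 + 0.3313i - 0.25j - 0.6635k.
0.8937 + 0.2222i - 0.2424j - 0.3053k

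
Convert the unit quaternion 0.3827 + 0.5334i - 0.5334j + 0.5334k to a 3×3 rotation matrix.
[[-0.1381, -0.9773, 0.1608], [-0.1608, -0.1381, -0.9773], [0.9773, -0.1608, -0.1381]]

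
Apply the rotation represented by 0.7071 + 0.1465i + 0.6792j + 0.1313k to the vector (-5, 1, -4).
(-4.197, -0.886, 4.858)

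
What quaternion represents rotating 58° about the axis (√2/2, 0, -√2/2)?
0.8746 + 0.3428i - 0.3428k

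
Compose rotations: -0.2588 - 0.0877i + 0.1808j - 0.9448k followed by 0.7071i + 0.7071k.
0.7301 - 0.3108i + 0.6061j - 0.0552k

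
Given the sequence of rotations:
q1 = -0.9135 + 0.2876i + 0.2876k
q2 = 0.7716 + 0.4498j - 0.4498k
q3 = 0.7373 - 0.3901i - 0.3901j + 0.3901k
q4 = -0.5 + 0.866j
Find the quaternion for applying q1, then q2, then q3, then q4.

q2 · q1 = -0.5755 + 0.3513i - 0.5403j + 0.5034k
q3 · q2 · q1 = -0.6944 + 0.4979i + 0.1596j + 0.4945k
q4 · q3 · q2 · q1 = 0.209 + 0.1793i - 0.6812j - 0.6784k
0.209 + 0.1793i - 0.6812j - 0.6784k


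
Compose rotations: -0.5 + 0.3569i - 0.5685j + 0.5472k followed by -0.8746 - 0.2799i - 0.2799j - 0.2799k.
0.5312 - 0.4845i + 0.6904j - 0.0796k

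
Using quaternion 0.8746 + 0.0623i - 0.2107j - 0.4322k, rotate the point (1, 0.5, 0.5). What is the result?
(0.691, -0.436, 0.912)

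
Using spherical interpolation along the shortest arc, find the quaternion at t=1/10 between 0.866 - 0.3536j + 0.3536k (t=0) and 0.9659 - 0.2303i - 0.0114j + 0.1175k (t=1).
0.886 - 0.024i - 0.3219j + 0.3329k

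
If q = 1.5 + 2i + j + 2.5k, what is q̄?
1.5 - 2i - j - 2.5k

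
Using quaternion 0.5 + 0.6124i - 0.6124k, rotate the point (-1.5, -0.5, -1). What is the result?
(0.069, 1.781, 0.569)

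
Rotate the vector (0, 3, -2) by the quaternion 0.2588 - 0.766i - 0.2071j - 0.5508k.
(0.334, -3.59, 0.014)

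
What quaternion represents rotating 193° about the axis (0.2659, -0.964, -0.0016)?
-0.1132 + 0.2642i - 0.9578j - 0.0016k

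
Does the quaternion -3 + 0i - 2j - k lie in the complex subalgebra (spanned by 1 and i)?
No. The quaternion -3 - 2j - k has j-coefficient y = -2 and k-coefficient z = -1, not both zero, so it does not lie in the complex subalgebra spanned by 1 and i.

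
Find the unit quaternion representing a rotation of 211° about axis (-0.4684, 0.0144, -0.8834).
-0.2672 - 0.4514i + 0.0139j - 0.8513k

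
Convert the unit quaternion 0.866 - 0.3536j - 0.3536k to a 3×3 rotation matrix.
[[0.4999, 0.6124, -0.6124], [-0.6124, 0.7499, 0.2501], [0.6124, 0.2501, 0.7499]]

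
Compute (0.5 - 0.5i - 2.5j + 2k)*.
0.5 + 0.5i + 2.5j - 2k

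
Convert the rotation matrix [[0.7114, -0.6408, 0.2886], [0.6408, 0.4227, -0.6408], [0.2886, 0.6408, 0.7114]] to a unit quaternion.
0.8434 + 0.3799i + 0.3799k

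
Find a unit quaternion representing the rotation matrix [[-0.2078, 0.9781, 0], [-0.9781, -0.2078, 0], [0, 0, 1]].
0.6294 - 0.7771k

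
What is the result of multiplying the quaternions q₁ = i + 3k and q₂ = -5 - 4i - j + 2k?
-2 - 2i - 14j - 16k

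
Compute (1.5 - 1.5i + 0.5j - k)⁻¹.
0.2609 + 0.2609i - 0.087j + 0.1739k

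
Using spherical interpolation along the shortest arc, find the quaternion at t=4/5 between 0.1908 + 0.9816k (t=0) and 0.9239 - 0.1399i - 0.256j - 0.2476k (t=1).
-0.8074 + 0.1308i + 0.2394j + 0.5231k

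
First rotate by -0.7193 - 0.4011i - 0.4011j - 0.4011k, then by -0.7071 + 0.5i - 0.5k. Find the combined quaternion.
0.5086 - 0.2766i + 0.6847j + 0.4427k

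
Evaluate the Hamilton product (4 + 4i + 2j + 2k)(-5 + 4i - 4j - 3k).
-22 - 2i - 6j - 46k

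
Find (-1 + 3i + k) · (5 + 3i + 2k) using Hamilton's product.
-16 + 12i - 3j + 3k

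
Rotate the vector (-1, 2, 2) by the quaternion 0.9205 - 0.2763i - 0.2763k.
(0.475, 2.915, 0.525)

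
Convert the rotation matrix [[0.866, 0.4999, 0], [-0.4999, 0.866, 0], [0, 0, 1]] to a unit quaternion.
0.9659 - 0.2588k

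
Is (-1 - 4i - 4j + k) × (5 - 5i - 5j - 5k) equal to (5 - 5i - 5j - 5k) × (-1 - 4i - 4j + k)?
No: pq = -40 + 10i - 40j + 10k ≠ -40 - 40i + 10j + 10k = qp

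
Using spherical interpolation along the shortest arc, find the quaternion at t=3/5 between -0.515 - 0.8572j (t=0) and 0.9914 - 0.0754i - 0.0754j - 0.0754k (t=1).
-0.9305 + 0.052i - 0.3589j + 0.052k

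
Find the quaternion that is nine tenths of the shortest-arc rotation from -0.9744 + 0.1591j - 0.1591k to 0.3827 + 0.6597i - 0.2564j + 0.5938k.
-0.4744 - 0.6158i + 0.2585j - 0.5734k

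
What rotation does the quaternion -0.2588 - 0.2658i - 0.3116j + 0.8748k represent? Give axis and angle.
axis = (-0.2752, -0.3226, 0.9057), θ = 7π/6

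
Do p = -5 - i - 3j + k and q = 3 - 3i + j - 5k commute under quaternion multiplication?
No: pq = -10 + 26i - 22j + 18k ≠ -10 - 2i - 6j + 38k = qp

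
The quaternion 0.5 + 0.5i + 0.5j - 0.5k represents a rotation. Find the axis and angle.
axis = (√3/3, √3/3, -√3/3), θ = 2π/3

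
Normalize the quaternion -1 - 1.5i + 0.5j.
-0.5345 - 0.8018i + 0.2673j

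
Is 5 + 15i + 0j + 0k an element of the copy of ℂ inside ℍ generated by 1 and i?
Yes. The quaternion 5 + 15i has j- and k-coefficients y = z = 0, so it lies in the complex subalgebra spanned by 1 and i.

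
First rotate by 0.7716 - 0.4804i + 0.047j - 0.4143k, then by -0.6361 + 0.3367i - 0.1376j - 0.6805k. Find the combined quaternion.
-0.6045 + 0.6544i + 0.3303j - 0.3118k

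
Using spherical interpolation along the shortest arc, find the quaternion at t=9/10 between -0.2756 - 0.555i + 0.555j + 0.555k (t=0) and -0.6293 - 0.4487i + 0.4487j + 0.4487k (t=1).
-0.5976 - 0.4629i + 0.4629j + 0.4629k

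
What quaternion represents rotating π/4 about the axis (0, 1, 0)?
0.9239 + 0.3827j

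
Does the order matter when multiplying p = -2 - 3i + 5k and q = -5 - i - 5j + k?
Yes: pq = 2 + 42i + 8j - 12k ≠ 2 - 8i + 12j - 42k = qp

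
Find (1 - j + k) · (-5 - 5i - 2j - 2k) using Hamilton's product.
-5 - i - 2j - 12k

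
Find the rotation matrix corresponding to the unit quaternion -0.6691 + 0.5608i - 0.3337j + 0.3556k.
[[0.5244, 0.1016, 0.8454], [-0.8501, 0.1181, 0.5131], [-0.0477, -0.9878, 0.1483]]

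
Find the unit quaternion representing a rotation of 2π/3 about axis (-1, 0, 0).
0.5 - 0.866i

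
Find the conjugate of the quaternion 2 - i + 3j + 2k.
2 + i - 3j - 2k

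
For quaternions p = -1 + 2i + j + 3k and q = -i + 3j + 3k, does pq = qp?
No: pq = -10 - 5i - 12j + 4k ≠ -10 + 7i + 6j - 10k = qp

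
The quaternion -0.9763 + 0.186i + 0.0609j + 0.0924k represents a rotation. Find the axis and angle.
axis = (0.8594, 0.2814, 0.4269), θ = 335°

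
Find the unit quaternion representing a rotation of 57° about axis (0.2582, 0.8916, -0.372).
0.8788 + 0.1232i + 0.4254j - 0.1775k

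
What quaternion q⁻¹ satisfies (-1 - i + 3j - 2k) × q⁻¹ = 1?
-0.0667 + 0.0667i - 0.2j + 0.1333k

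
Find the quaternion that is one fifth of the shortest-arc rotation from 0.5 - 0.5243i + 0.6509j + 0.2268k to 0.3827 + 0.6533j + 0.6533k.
0.4952 - 0.4323i + 0.6782j + 0.3285k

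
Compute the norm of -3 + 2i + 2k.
√17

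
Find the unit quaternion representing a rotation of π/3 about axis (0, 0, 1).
0.866 + 0.5k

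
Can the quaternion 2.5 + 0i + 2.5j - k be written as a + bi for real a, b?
No. The quaternion 2.5 + 2.5j - k has j-coefficient y = 2.5 and k-coefficient z = -1, not both zero, so it does not lie in the complex subalgebra spanned by 1 and i.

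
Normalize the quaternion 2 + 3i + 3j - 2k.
0.3922 + 0.5883i + 0.5883j - 0.3922k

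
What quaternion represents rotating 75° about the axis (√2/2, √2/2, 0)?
0.7934 + 0.4305i + 0.4305j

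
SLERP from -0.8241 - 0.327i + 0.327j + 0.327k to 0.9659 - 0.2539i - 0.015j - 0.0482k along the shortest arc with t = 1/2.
-0.9613 - 0.0393i + 0.1837j + 0.2015k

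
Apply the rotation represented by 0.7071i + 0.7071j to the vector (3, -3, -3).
(-3, 3, 3)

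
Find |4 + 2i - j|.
√21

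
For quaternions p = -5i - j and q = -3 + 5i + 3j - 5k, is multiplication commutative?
No: pq = 28 + 20i - 22j - 10k ≠ 28 + 10i + 28j + 10k = qp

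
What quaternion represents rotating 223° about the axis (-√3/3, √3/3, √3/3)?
-0.3665 - 0.5372i + 0.5372j + 0.5372k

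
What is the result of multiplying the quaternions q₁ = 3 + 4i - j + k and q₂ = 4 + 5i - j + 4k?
-13 + 28i - 18j + 17k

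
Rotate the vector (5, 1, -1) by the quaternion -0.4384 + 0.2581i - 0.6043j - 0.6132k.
(-3.475, 0.276, -3.854)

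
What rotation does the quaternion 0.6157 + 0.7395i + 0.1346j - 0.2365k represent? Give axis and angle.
axis = (0.9385, 0.1708, -0.3001), θ = 104°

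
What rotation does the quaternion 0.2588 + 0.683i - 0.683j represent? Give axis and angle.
axis = (√2/2, -√2/2, 0), θ = 5π/6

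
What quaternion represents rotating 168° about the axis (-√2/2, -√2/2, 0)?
0.1045 - 0.7032i - 0.7032j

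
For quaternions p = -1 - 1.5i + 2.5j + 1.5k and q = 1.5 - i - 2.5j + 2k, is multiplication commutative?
No: pq = 0.25 + 7.5i + 7.75j + 6.5k ≠ 0.25 - 10i + 4.75j - 6k = qp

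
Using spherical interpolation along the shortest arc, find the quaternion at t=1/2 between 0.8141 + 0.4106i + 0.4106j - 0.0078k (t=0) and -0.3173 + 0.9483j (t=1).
0.3303 + 0.273i + 0.9035j - 0.0052k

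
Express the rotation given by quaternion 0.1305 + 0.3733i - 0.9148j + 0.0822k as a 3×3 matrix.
[[-0.6872, -0.7044, -0.1774], [-0.6615, 0.7078, -0.2478], [0.3001, -0.053, -0.9524]]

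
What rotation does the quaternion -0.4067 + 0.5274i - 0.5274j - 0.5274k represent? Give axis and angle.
axis = (√3/3, -√3/3, -√3/3), θ = 228°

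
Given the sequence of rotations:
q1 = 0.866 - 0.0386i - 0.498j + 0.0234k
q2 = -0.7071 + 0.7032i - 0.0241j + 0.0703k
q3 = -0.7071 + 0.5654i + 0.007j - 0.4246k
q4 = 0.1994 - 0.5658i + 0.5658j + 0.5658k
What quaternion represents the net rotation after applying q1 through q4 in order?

q2 · q1 = -0.5989 + 0.6707i + 0.3121j - 0.3068k
q3 · q2 · q1 = -0.0882 - 0.6825i - 0.3362j + 0.643k
q4 · q3 · q2 · q1 = -0.5773 + 0.4678i - 0.1393j + 0.6547k
-0.5773 + 0.4678i - 0.1393j + 0.6547k


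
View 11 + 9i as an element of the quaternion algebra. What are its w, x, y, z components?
11 + 9i + 0j + 0k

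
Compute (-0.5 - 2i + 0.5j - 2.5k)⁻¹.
-0.0465 + 0.186i - 0.0465j + 0.2326k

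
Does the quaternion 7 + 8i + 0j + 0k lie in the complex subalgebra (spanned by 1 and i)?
Yes. The quaternion 7 + 8i has j- and k-coefficients y = z = 0, so it lies in the complex subalgebra spanned by 1 and i.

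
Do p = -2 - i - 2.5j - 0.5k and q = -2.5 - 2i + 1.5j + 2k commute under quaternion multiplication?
No: pq = 7.75 + 2.25i + 6.25j - 9.25k ≠ 7.75 + 10.75i + 0.25j + 3.75k = qp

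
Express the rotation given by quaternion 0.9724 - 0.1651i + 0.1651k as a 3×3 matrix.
[[0.9455, -0.3211, -0.0545], [0.3211, 0.891, 0.3211], [-0.0545, -0.3211, 0.9455]]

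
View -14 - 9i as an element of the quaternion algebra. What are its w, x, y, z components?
-14 - 9i + 0j + 0k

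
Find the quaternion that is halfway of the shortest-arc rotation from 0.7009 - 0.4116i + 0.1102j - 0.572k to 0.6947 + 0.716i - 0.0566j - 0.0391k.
0.8977 + 0.1958i + 0.0345j - 0.3931k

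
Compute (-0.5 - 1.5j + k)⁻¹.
-0.1429 + 0.4286j - 0.2857k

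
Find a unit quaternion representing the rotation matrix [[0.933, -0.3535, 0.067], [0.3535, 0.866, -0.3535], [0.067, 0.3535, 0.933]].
0.9659 + 0.183i + 0.183k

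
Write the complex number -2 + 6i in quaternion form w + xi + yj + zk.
-2 + 6i + 0j + 0k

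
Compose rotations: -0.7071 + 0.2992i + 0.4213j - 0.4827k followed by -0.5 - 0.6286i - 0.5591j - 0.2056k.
0.6779 + 0.6514i - 0.1803j + 0.2892k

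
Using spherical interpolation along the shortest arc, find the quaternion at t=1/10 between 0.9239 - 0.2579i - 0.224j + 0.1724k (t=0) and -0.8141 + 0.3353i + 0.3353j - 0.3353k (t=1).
0.9152 - 0.2664i - 0.2358j + 0.1893k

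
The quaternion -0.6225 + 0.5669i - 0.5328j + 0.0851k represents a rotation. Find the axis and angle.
axis = (0.7244, -0.6808, 0.1087), θ = 257°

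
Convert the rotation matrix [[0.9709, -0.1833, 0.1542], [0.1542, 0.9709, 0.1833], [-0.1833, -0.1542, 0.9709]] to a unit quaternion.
0.989 - 0.0853i + 0.0853j + 0.0853k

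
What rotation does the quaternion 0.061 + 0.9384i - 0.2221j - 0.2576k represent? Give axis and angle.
axis = (0.9401, -0.2225, -0.2581), θ = 173°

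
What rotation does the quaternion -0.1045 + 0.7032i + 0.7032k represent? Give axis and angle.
axis = (√2/2, 0, √2/2), θ = 192°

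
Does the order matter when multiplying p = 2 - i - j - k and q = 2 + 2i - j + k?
Yes: pq = 6 - 5j + 3k ≠ 6 + 4i - 3j - 3k = qp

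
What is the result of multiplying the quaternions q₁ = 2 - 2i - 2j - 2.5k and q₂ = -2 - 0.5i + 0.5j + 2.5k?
2.25 - 0.75i + 11.25j + 8k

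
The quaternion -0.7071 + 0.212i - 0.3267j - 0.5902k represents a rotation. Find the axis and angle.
axis = (0.2998, -0.462, -0.8347), θ = 3π/2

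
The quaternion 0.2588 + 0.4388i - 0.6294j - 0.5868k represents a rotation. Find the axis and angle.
axis = (0.4543, -0.6516, -0.6075), θ = 5π/6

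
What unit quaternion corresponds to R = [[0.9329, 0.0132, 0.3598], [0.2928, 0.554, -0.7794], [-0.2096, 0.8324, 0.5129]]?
0.866 + 0.4653i + 0.1644j + 0.0807k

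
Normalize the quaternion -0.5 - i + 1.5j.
-0.2673 - 0.5345i + 0.8018j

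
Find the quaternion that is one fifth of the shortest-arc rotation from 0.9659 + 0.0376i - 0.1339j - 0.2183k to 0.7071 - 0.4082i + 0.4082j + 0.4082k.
0.9937 - 0.0649i - 0.0174j - 0.0896k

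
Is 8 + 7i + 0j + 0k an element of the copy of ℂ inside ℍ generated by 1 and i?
Yes. The quaternion 8 + 7i has j- and k-coefficients y = z = 0, so it lies in the complex subalgebra spanned by 1 and i.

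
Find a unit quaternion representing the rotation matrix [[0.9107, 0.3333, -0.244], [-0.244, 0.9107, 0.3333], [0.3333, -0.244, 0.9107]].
0.9659 - 0.1494i - 0.1494j - 0.1494k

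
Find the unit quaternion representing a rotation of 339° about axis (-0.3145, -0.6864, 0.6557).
-0.9833 - 0.0573i - 0.1251j + 0.1195k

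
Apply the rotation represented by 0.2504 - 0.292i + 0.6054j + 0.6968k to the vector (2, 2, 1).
(-2.917, 0.698, 0.071)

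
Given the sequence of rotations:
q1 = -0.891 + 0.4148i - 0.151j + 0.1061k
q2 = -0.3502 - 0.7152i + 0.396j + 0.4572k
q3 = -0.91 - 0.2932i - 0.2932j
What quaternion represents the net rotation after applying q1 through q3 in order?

q2 · q1 = 0.62 + 0.603i - 0.0344j - 0.5008k
q3 · q2 · q1 = -0.3975 - 0.5837i - 0.2973j + 0.6426k
-0.3975 - 0.5837i - 0.2973j + 0.6426k


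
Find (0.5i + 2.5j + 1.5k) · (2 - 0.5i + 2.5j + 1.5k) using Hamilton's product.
-8.25 + i + 3.5j + 5.5k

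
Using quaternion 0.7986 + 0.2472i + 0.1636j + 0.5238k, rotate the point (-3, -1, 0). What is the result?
(-0.437, -3.082, -0.559)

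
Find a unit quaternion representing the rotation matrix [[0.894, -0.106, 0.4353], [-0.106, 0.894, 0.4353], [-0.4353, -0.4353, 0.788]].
0.9455 - 0.2302i + 0.2302j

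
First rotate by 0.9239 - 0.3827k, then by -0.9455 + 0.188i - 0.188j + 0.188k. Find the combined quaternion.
-0.8016 + 0.2456i - 0.1017j + 0.5355k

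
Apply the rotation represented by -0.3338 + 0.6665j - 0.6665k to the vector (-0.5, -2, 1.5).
(0.611, -1.778, 1.722)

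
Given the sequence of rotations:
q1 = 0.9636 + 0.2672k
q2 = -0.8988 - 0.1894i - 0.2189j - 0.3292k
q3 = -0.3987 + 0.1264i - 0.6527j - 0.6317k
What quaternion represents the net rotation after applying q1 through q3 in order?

q2 · q1 = -0.7781 - 0.241i - 0.1603j - 0.5574k
q3 · q2 · q1 = -0.116 + 0.2603i + 0.7945j + 0.5362k
-0.116 + 0.2603i + 0.7945j + 0.5362k


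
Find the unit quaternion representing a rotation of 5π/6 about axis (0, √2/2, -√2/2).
0.2588 + 0.683j - 0.683k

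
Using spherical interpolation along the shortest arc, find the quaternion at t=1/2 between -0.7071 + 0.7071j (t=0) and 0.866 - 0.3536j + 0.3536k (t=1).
-0.8151 + 0.5496j - 0.1832k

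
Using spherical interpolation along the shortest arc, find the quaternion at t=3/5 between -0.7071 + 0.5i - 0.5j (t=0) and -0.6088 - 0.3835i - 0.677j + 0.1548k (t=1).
-0.7273 - 0.0264i - 0.678j + 0.1028k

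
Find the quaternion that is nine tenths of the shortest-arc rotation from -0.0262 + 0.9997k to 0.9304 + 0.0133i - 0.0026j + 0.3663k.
0.8788 + 0.0126i - 0.0025j + 0.477k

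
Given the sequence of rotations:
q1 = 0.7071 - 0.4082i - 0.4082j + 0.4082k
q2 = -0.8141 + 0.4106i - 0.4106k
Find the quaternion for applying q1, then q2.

q2 · q1 = -0.2404 + 0.455i + 0.3323j - 0.7903k
-0.2404 + 0.455i + 0.3323j - 0.7903k


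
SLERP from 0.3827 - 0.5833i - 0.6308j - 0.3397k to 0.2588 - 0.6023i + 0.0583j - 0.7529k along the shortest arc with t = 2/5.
0.3626 - 0.6446i - 0.3831j - 0.5534k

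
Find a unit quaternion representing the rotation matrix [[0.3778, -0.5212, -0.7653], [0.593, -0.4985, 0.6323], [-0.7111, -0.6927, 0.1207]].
0.5 - 0.6625i - 0.0271j + 0.5571k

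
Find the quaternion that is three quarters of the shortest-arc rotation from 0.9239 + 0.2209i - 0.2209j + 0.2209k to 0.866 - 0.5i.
0.939 - 0.3327i - 0.0613j + 0.0613k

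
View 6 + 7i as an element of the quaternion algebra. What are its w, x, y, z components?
6 + 7i + 0j + 0k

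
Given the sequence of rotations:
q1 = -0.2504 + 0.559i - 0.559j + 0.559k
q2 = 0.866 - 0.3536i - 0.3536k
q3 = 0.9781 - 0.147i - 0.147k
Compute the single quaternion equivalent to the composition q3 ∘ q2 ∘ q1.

q2 · q1 = 0.1785 + 0.375i - 0.4841j + 0.7703k
q3 · q2 · q1 = 0.3429 + 0.2694i - 0.4154j + 0.7984k
0.3429 + 0.2694i - 0.4154j + 0.7984k


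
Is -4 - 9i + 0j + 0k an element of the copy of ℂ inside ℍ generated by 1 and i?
Yes. The quaternion -4 - 9i has j- and k-coefficients y = z = 0, so it lies in the complex subalgebra spanned by 1 and i.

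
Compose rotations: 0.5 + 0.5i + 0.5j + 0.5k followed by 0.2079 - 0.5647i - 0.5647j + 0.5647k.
0.3863 - 0.7431i + 0.3863j + 0.3863k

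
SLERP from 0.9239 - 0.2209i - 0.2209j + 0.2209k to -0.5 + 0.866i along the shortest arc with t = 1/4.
0.8735 - 0.4189i - 0.1752j + 0.1752k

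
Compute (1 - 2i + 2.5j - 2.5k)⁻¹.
0.0571 + 0.1143i - 0.1429j + 0.1429k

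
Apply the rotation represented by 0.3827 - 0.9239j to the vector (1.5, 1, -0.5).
(-0.707, 1, 1.414)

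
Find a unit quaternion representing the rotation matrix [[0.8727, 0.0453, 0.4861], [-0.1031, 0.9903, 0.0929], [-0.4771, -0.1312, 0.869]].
0.9659 - 0.058i + 0.2493j - 0.0384k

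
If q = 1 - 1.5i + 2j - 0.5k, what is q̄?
1 + 1.5i - 2j + 0.5k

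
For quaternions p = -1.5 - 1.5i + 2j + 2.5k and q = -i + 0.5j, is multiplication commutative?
No: pq = -2.5 + 0.25i - 3.25j + 1.25k ≠ -2.5 + 2.75i + 1.75j - 1.25k = qp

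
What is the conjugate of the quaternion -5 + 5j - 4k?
-5 - 5j + 4k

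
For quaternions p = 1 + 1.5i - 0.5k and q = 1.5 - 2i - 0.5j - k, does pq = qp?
No: pq = 4 + 2j - 2.5k ≠ 4 + 0.5i - 3j - k = qp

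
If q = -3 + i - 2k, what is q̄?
-3 - i + 2k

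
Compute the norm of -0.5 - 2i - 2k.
2.872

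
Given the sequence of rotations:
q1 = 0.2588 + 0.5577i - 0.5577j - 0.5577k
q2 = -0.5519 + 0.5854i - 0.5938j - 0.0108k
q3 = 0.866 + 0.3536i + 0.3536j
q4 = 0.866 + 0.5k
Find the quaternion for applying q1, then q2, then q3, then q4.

q2 · q1 = -0.8065 + 0.1688i + 0.4746j + 0.3097k
q3 · q2 · q1 = -0.9259 - 0.0295i + 0.0163j + 0.3763k
q4 · q3 · q2 · q1 = -0.99 - 0.0337i - 0.0006j - 0.1371k
-0.99 - 0.0337i - 0.0006j - 0.1371k


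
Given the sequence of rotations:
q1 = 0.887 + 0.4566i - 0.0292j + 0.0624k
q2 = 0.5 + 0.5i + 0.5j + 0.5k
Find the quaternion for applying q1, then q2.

q2 · q1 = 0.1986 + 0.7176i + 0.626j + 0.2318k
0.1986 + 0.7176i + 0.626j + 0.2318k


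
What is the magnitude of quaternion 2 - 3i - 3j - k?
√23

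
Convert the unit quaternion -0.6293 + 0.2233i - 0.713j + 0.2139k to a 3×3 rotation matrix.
[[-0.1082, -0.0492, 0.9929], [-0.5876, 0.8088, -0.024], [-0.8019, -0.5861, -0.1165]]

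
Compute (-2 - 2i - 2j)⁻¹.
-0.1667 + 0.1667i + 0.1667j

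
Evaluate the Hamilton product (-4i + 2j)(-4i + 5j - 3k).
-26 - 6i - 12j - 12k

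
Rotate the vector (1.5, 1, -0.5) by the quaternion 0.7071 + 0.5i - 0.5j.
(0.604, 0.104, 1.768)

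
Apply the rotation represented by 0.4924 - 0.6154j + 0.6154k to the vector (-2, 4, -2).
(-0.182, 1.273, -4.727)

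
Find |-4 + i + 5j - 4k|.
√58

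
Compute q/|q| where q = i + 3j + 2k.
0.2673i + 0.8018j + 0.5345k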